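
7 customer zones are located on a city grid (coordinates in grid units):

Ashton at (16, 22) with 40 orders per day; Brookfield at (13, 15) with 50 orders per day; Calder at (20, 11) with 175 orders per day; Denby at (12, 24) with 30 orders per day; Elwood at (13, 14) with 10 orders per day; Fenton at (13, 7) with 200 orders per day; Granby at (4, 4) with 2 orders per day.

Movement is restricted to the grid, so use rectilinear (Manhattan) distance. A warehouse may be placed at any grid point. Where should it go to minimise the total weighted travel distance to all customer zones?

(13, 11)

Manhattan distance separates: Σwᵢ(|x−xᵢ|+|y−yᵢ|) = Σwᵢ|x−xᵢ| + Σwᵢ|y−yᵢ|, so x and y are optimised independently as 1-D weighted medians.
Total weight W = 507; half = 253.5.
x-coordinate, sorted with cumulative weight:
  x=4 (Granby, w=2) cum 2
  x=12 (Denby, w=30) cum 32
  x=13 (Brookfield, w=50) cum 82
  x=13 (Elwood, w=10) cum 92
  x=13 (Fenton, w=200) cum 292  ← median
  x=16 (Ashton, w=40) cum 332
  x=20 (Calder, w=175) cum 507
⇒ x* = 13
y-coordinate, sorted with cumulative weight:
  y=4 (Granby, w=2) cum 2
  y=7 (Fenton, w=200) cum 202
  y=11 (Calder, w=175) cum 377  ← median
  y=14 (Elwood, w=10) cum 387
  y=15 (Brookfield, w=50) cum 437
  y=22 (Ashton, w=40) cum 477
  y=24 (Denby, w=30) cum 507
⇒ y* = 11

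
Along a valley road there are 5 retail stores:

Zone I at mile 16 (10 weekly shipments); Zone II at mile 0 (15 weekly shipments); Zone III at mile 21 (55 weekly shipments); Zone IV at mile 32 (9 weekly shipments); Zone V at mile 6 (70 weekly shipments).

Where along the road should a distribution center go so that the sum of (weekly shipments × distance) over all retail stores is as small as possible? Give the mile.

For a sum of weighted absolute distances on a line, the optimum is the weighted median (not the mean). Total weight W = 159; half-weight = 79.5.
Sort by position and accumulate weight:
  mile 0 (Zone II, w=15) → cum 15
  mile 6 (Zone V, w=70) → cum 85  ≥ 79.5 → median here
  mile 16 (Zone I, w=10) → cum 95
  mile 21 (Zone III, w=55) → cum 150
  mile 32 (Zone IV, w=9) → cum 159
Optimal location: mile 6.

x = 6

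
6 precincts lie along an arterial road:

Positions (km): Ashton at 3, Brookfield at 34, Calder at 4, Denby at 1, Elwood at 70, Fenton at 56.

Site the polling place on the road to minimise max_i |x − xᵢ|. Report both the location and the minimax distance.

location 35.5, max distance 34.5

The 1-center on a line is the midpoint of the two extreme points: leftmost at 1, rightmost at 70.
Optimal location = (1 + 70)/2 = 35.5; maximum distance = (70 − 1)/2 = 34.5.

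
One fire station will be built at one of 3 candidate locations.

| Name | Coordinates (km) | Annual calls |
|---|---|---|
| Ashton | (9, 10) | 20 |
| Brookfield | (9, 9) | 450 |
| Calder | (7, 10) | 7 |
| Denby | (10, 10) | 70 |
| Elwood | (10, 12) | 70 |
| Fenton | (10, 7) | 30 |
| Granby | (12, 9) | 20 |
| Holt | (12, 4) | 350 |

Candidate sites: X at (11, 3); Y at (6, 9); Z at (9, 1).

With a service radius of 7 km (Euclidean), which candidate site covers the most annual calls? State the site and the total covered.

X, covering 850

Coverage radius r = 7 km; a point is covered iff (Δx)²+(Δy)² ≤ 7² = 49.
  X (11, 3): covers {Brookfield, Fenton, Granby, Holt} → 850
  Y (6, 9): covers {Ashton, Brookfield, Calder, Denby, Elwood, Fenton, Granby} → 667
  Z (9, 1): covers {Fenton, Holt} → 380
Maximum coverage at X: 850 annual calls.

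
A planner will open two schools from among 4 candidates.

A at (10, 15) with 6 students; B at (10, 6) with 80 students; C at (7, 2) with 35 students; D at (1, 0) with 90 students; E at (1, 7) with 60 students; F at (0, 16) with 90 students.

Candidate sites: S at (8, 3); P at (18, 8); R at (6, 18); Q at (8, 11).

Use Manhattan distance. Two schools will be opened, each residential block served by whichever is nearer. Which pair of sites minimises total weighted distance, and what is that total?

{S, R}, total 2792

Evaluate every pair (each demand assigned to the nearer of the two):
  {S, R}: total = 2792
  {S, Q}: total = 3236
  {R, Q}: total = 3946
  {S, P}: total = 4004
  {P, Q}: total = 4396
  {P, R}: total = 5187
Best pair: {S, R} with total 2792.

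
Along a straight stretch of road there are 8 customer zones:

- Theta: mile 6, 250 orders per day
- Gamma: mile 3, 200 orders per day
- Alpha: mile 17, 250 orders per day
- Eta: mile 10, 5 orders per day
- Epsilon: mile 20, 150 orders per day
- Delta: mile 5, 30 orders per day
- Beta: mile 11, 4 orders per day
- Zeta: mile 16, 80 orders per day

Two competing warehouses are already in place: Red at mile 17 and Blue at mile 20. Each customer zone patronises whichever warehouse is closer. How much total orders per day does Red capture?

The indifferent point is the midpoint (17+20)/2 = 18.5; customer zones left of it (closer to Red at 17) go to Red, those right go to Blue.
  Gamma at 3 (w=200) → Red
  Delta at 5 (w=30) → Red
  Theta at 6 (w=250) → Red
  Eta at 10 (w=5) → Red
  Beta at 11 (w=4) → Red
  Zeta at 16 (w=80) → Red
  Alpha at 17 (w=250) → Red
  Epsilon at 20 (w=150) → Blue
Red captures 819; Blue captures 150.

819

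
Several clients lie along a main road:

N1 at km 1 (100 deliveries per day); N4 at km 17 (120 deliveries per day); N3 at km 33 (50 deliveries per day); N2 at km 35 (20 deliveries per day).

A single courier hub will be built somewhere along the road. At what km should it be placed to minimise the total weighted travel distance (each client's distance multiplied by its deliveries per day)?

x = 17

For a sum of weighted absolute distances on a line, the optimum is the weighted median (not the mean). Total weight W = 290; half-weight = 145.
Sort by position and accumulate weight:
  km 1 (N1, w=100) → cum 100
  km 17 (N4, w=120) → cum 220  ≥ 145 → median here
  km 33 (N3, w=50) → cum 270
  km 35 (N2, w=20) → cum 290
Optimal location: km 17.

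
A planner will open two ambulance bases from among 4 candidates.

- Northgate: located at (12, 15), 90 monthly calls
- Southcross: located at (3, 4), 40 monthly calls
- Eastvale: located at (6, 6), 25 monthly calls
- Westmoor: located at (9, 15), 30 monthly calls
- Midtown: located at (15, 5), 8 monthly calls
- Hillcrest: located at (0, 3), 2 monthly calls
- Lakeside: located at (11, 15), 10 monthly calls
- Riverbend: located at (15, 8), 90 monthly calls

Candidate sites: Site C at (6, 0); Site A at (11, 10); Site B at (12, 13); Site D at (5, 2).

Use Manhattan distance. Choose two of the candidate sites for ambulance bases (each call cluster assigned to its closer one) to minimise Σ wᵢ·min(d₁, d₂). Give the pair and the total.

{Site B, Site D}, total 1465

Evaluate every pair (each demand assigned to the nearer of the two):
  {Site B, Site D}: total = 1465
  {Site C, Site B}: total = 1616
  {Site A, Site D}: total = 1709
  {Site A, Site B}: total = 1793
  {Site C, Site A}: total = 1860
  {Site C, Site D}: total = 4341
Best pair: {Site B, Site D} with total 1465.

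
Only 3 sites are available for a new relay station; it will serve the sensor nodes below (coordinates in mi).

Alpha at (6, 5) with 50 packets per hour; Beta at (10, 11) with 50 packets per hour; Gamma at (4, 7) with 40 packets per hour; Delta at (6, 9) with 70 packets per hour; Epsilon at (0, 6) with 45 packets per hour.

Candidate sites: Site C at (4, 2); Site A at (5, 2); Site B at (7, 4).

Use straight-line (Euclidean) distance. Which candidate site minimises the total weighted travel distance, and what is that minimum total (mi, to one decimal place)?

Total weighted distance at each candidate:
  Site C (4, 2): total = 1685.3
  Site A (5, 2): total = 1660.0
  Site B (7, 4): total = 1305.7
Minimum is at Site B with total 1305.7 mi.

Site B, total 1305.7 mi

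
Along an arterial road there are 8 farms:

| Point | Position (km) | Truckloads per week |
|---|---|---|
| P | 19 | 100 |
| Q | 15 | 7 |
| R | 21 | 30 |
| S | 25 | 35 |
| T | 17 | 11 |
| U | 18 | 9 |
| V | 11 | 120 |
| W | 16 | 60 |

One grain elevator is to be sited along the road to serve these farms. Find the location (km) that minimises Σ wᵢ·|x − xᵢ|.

For a sum of weighted absolute distances on a line, the optimum is the weighted median (not the mean). Total weight W = 372; half-weight = 186.
Sort by position and accumulate weight:
  km 11 (V, w=120) → cum 120
  km 15 (Q, w=7) → cum 127
  km 16 (W, w=60) → cum 187  ≥ 186 → median here
  km 17 (T, w=11) → cum 198
  km 18 (U, w=9) → cum 207
  km 19 (P, w=100) → cum 307
  km 21 (R, w=30) → cum 337
  km 25 (S, w=35) → cum 372
Optimal location: km 16.

x = 16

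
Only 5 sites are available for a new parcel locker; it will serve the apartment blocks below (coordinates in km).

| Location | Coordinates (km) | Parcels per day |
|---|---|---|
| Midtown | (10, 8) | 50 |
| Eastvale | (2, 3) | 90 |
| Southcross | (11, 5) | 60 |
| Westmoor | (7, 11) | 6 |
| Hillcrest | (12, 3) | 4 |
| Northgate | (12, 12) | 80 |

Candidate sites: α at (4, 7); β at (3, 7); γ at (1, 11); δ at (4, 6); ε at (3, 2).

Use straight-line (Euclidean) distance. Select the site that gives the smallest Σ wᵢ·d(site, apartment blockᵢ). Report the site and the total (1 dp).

Total weighted distance at each candidate:
  α (4, 7): total = 1963.9
  β (3, 7): total = 2116.4
  γ (1, 11): total = 2873.7
  δ (4, 6): total = 1934.2
  ε (3, 2): total = 2272.5
Minimum is at δ with total 1934.2 km.

δ, total 1934.2 km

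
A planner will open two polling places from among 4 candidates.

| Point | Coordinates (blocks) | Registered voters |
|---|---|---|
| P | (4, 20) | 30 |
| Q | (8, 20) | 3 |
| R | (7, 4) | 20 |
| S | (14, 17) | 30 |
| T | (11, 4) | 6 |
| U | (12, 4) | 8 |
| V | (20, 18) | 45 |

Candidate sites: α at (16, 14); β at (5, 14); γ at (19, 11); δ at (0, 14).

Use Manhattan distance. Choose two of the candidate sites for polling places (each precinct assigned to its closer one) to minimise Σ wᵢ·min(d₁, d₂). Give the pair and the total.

Evaluate every pair (each demand assigned to the nearer of the two):
  {α, β}: total = 1189
  {β, γ}: total = 1369
  {α, δ}: total = 1394
  {γ, δ}: total = 1574
  {α, γ}: total = 1674
  {β, δ}: total = 1924
Best pair: {α, β} with total 1189.

{α, β}, total 1189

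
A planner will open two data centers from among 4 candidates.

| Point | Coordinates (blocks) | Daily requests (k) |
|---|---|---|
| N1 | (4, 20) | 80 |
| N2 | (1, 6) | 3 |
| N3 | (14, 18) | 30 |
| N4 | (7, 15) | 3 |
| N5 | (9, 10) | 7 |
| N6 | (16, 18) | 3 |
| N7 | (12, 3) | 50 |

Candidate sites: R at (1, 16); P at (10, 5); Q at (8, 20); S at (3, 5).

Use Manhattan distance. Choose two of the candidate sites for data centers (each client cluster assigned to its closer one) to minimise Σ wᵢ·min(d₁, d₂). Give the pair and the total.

{P, Q}, total 880

Evaluate every pair (each demand assigned to the nearer of the two):
  {P, Q}: total = 880
  {Q, S}: total = 1244
  {R, P}: total = 1354
  {R, S}: total = 1718
  {R, Q}: total = 1765
  {P, S}: total = 2137
Best pair: {P, Q} with total 880.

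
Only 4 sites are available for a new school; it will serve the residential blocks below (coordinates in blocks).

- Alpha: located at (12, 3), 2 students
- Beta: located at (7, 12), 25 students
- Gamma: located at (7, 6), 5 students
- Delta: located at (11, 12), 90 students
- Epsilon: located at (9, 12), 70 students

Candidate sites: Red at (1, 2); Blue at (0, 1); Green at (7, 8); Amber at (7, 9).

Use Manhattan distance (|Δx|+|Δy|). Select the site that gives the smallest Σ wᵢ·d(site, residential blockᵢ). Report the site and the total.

Total weighted distance at each candidate:
  Red (1, 2): total = 3534
  Blue (0, 1): total = 3918
  Green (7, 8): total = 1270
  Amber (7, 9): total = 1092
Minimum is at Amber with total 1092 blocks.

Amber, total 1092 blocks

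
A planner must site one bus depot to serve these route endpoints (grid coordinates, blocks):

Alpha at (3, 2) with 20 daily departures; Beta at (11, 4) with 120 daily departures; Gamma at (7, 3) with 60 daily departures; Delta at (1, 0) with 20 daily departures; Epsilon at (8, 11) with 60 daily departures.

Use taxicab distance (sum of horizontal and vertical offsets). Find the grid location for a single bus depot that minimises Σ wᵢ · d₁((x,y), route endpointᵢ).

(8, 4)

Manhattan distance separates: Σwᵢ(|x−xᵢ|+|y−yᵢ|) = Σwᵢ|x−xᵢ| + Σwᵢ|y−yᵢ|, so x and y are optimised independently as 1-D weighted medians.
Total weight W = 280; half = 140.
x-coordinate, sorted with cumulative weight:
  x=1 (Delta, w=20) cum 20
  x=3 (Alpha, w=20) cum 40
  x=7 (Gamma, w=60) cum 100
  x=8 (Epsilon, w=60) cum 160  ← median
  x=11 (Beta, w=120) cum 280
⇒ x* = 8
y-coordinate, sorted with cumulative weight:
  y=0 (Delta, w=20) cum 20
  y=2 (Alpha, w=20) cum 40
  y=3 (Gamma, w=60) cum 100
  y=4 (Beta, w=120) cum 220  ← median
  y=11 (Epsilon, w=60) cum 280
⇒ y* = 4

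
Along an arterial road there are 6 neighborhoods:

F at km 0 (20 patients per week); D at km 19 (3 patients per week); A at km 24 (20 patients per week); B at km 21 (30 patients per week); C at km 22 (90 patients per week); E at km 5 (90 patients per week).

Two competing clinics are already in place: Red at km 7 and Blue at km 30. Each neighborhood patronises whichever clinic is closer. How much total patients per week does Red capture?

110

The indifferent point is the midpoint (7+30)/2 = 18.5; neighborhoods left of it (closer to Red at 7) go to Red, those right go to Blue.
  F at 0 (w=20) → Red
  E at 5 (w=90) → Red
  D at 19 (w=3) → Blue
  B at 21 (w=30) → Blue
  C at 22 (w=90) → Blue
  A at 24 (w=20) → Blue
Red captures 110; Blue captures 143.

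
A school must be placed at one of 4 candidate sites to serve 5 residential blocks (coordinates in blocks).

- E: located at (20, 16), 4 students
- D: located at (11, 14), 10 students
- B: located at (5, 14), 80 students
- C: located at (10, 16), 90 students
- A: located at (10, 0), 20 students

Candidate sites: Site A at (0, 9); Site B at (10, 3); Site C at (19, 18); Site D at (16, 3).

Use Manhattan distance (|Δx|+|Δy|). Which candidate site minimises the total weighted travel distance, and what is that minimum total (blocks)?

Total weighted distance at each candidate:
  Site A (0, 9): total = 2978
  Site B (10, 3): total = 2722
  Site C (19, 18): total = 3102
  Site D (16, 3): total = 3878
Minimum is at Site B with total 2722 blocks.

Site B, total 2722 blocks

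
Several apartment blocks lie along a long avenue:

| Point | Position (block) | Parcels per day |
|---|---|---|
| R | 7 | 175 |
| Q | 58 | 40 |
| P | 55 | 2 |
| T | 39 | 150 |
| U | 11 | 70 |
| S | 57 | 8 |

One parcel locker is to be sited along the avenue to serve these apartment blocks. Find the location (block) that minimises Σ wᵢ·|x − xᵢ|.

x = 11

For a sum of weighted absolute distances on a line, the optimum is the weighted median (not the mean). Total weight W = 445; half-weight = 222.5.
Sort by position and accumulate weight:
  block 7 (R, w=175) → cum 175
  block 11 (U, w=70) → cum 245  ≥ 222.5 → median here
  block 39 (T, w=150) → cum 395
  block 55 (P, w=2) → cum 397
  block 57 (S, w=8) → cum 405
  block 58 (Q, w=40) → cum 445
Optimal location: block 11.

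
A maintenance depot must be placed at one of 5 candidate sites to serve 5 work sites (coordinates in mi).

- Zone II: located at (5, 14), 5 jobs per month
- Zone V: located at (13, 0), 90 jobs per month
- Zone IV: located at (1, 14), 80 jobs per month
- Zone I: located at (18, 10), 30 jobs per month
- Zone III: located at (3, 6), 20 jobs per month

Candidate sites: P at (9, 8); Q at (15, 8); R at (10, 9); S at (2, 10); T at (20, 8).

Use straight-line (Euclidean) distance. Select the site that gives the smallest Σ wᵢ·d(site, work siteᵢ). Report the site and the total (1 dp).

P, total 2044.1 mi

Total weighted distance at each candidate:
  P (9, 8): total = 2044.1
  Q (15, 8): total = 2370.5
  R (10, 9): total = 2107.0
  S (2, 10): total = 2255.3
  T (20, 8): total = 3058.7
Minimum is at P with total 2044.1 mi.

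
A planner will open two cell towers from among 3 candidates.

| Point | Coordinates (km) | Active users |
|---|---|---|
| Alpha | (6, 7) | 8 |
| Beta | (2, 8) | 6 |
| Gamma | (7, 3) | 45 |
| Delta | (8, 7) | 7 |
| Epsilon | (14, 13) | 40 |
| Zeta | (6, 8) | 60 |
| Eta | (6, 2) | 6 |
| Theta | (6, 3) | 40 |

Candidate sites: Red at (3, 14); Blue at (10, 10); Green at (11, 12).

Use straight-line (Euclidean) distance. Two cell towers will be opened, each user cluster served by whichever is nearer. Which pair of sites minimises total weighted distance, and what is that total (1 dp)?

{Blue, Green}, total 1228.4

Evaluate every pair (each demand assigned to the nearer of the two):
  {Blue, Green}: total = 1228.4
  {Red, Blue}: total = 1288.9
  {Red, Green}: total = 1566.7
Best pair: {Blue, Green} with total 1228.4.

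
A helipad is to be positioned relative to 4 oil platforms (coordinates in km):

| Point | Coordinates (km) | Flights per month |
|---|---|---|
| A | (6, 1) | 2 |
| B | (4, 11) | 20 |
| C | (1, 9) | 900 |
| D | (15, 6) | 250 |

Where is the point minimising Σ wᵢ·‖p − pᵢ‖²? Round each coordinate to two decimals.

The minimiser of Σwᵢ‖p−pᵢ‖² is the weighted centroid p* = (Σwᵢpᵢ)/(Σwᵢ).
Σwᵢ = 1172.
Σwᵢxᵢ = 2·6 + 20·4 + 900·1 + 250·15 = 4742.
Σwᵢyᵢ = 2·1 + 20·11 + 900·9 + 250·6 = 9822.
x* = 4742/1172 = 4.05, y* = 9822/1172 = 8.38.

(4.05, 8.38)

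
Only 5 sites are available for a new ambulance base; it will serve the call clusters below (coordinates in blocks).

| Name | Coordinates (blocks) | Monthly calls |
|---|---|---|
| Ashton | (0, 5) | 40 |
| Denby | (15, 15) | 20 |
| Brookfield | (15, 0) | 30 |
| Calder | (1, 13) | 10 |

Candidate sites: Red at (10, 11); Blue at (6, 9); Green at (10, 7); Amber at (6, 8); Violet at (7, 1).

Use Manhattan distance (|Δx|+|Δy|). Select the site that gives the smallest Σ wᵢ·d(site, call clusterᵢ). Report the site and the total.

Total weighted distance at each candidate:
  Red (10, 11): total = 1410
  Blue (6, 9): total = 1330
  Green (10, 7): total = 1250
  Amber (6, 8): total = 1290
  Violet (7, 1): total = 1330
Minimum is at Green with total 1250 blocks.

Green, total 1250 blocks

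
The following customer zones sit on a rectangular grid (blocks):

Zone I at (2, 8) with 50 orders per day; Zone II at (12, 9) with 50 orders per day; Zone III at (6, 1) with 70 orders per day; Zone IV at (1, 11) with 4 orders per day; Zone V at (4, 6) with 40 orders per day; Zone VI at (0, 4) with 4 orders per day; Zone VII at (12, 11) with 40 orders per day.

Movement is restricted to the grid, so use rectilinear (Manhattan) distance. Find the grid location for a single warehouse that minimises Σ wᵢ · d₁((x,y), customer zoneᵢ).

(6, 8)

Manhattan distance separates: Σwᵢ(|x−xᵢ|+|y−yᵢ|) = Σwᵢ|x−xᵢ| + Σwᵢ|y−yᵢ|, so x and y are optimised independently as 1-D weighted medians.
Total weight W = 258; half = 129.
x-coordinate, sorted with cumulative weight:
  x=0 (Zone VI, w=4) cum 4
  x=1 (Zone IV, w=4) cum 8
  x=2 (Zone I, w=50) cum 58
  x=4 (Zone V, w=40) cum 98
  x=6 (Zone III, w=70) cum 168  ← median
  x=12 (Zone II, w=50) cum 218
  x=12 (Zone VII, w=40) cum 258
⇒ x* = 6
y-coordinate, sorted with cumulative weight:
  y=1 (Zone III, w=70) cum 70
  y=4 (Zone VI, w=4) cum 74
  y=6 (Zone V, w=40) cum 114
  y=8 (Zone I, w=50) cum 164  ← median
  y=9 (Zone II, w=50) cum 214
  y=11 (Zone IV, w=4) cum 218
  y=11 (Zone VII, w=40) cum 258
⇒ y* = 8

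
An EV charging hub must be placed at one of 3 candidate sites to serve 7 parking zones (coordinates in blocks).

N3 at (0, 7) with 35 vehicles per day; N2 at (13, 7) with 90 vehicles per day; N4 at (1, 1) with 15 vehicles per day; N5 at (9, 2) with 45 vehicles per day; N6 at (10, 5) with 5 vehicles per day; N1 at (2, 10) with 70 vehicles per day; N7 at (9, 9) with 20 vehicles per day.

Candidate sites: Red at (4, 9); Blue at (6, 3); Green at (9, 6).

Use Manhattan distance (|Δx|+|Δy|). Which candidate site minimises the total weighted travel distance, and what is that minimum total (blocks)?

Green, total 2015 blocks

Total weighted distance at each candidate:
  Red (4, 9): total = 2265
  Blue (6, 3): total = 2605
  Green (9, 6): total = 2015
Minimum is at Green with total 2015 blocks.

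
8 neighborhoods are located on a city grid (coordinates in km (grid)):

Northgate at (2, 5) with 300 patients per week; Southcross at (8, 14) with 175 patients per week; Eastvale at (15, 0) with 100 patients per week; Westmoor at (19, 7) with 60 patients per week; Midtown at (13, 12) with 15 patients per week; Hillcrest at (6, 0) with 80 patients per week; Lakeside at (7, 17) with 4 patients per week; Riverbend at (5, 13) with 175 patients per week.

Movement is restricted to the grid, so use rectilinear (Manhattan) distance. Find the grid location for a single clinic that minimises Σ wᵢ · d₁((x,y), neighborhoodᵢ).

(5, 5)

Manhattan distance separates: Σwᵢ(|x−xᵢ|+|y−yᵢ|) = Σwᵢ|x−xᵢ| + Σwᵢ|y−yᵢ|, so x and y are optimised independently as 1-D weighted medians.
Total weight W = 909; half = 454.5.
x-coordinate, sorted with cumulative weight:
  x=2 (Northgate, w=300) cum 300
  x=5 (Riverbend, w=175) cum 475  ← median
  x=6 (Hillcrest, w=80) cum 555
  x=7 (Lakeside, w=4) cum 559
  x=8 (Southcross, w=175) cum 734
  x=13 (Midtown, w=15) cum 749
  x=15 (Eastvale, w=100) cum 849
  x=19 (Westmoor, w=60) cum 909
⇒ x* = 5
y-coordinate, sorted with cumulative weight:
  y=0 (Eastvale, w=100) cum 100
  y=0 (Hillcrest, w=80) cum 180
  y=5 (Northgate, w=300) cum 480  ← median
  y=7 (Westmoor, w=60) cum 540
  y=12 (Midtown, w=15) cum 555
  y=13 (Riverbend, w=175) cum 730
  y=14 (Southcross, w=175) cum 905
  y=17 (Lakeside, w=4) cum 909
⇒ y* = 5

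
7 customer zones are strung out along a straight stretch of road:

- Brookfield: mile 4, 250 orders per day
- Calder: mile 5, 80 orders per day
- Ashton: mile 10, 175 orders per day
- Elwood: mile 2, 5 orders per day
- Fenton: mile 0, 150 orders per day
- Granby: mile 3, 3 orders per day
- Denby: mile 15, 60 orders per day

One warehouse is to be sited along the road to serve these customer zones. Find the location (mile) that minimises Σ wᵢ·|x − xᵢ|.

For a sum of weighted absolute distances on a line, the optimum is the weighted median (not the mean). Total weight W = 723; half-weight = 361.5.
Sort by position and accumulate weight:
  mile 0 (Fenton, w=150) → cum 150
  mile 2 (Elwood, w=5) → cum 155
  mile 3 (Granby, w=3) → cum 158
  mile 4 (Brookfield, w=250) → cum 408  ≥ 361.5 → median here
  mile 5 (Calder, w=80) → cum 488
  mile 10 (Ashton, w=175) → cum 663
  mile 15 (Denby, w=60) → cum 723
Optimal location: mile 4.

x = 4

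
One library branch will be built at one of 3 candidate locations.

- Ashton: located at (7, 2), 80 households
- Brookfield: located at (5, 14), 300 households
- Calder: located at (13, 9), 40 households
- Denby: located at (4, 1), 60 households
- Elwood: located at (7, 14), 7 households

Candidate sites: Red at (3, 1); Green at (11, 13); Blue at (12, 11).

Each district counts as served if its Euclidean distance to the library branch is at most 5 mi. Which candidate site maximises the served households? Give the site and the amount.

Red, covering 140

Coverage radius r = 5 mi; a point is covered iff (Δx)²+(Δy)² ≤ 5² = 25.
  Red (3, 1): covers {Ashton, Denby} → 140
  Green (11, 13): covers {Calder, Elwood} → 47
  Blue (12, 11): covers {Calder} → 40
Maximum coverage at Red: 140 households.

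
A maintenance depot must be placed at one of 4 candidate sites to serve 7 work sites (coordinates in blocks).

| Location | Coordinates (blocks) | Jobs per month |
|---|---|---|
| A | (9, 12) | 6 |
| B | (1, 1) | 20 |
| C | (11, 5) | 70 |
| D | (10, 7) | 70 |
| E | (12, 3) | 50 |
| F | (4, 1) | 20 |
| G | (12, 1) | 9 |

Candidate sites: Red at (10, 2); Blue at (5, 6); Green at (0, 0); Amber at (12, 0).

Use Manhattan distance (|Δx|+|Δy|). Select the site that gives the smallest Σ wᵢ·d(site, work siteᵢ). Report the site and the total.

Total weighted distance at each candidate:
  Red (10, 2): total = 1213
  Blue (5, 6): total = 1878
  Green (0, 0): total = 3443
  Amber (12, 0): total = 1719
Minimum is at Red with total 1213 blocks.

Red, total 1213 blocks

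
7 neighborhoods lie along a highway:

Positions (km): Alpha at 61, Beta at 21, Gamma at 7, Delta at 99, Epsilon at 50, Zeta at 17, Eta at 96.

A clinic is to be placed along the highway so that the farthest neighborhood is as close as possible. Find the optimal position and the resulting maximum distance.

location 53, max distance 46

The 1-center on a line is the midpoint of the two extreme points: leftmost at 7, rightmost at 99.
Optimal location = (7 + 99)/2 = 53; maximum distance = (99 − 7)/2 = 46.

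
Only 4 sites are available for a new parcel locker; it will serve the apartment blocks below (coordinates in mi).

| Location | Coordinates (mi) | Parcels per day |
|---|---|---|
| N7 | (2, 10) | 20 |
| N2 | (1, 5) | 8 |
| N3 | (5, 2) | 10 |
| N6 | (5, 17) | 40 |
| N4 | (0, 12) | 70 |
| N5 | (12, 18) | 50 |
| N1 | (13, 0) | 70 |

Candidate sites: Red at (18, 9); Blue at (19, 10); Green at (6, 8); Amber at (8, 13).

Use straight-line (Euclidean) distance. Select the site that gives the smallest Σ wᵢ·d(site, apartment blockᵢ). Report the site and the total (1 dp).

Green, total 2391.1 mi

Total weighted distance at each candidate:
  Red (18, 9): total = 3757.5
  Blue (19, 10): total = 3962.0
  Green (6, 8): total = 2391.1
  Amber (8, 13): total = 2392.7
Minimum is at Green with total 2391.1 mi.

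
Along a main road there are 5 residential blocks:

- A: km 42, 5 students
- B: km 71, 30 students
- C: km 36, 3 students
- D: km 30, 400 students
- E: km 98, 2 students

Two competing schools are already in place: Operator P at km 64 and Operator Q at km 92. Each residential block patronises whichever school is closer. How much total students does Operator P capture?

438

The indifferent point is the midpoint (64+92)/2 = 78; residential blocks left of it (closer to Operator P at 64) go to Operator P, those right go to Operator Q.
  D at 30 (w=400) → Operator P
  C at 36 (w=3) → Operator P
  A at 42 (w=5) → Operator P
  B at 71 (w=30) → Operator P
  E at 98 (w=2) → Operator Q
Operator P captures 438; Operator Q captures 2.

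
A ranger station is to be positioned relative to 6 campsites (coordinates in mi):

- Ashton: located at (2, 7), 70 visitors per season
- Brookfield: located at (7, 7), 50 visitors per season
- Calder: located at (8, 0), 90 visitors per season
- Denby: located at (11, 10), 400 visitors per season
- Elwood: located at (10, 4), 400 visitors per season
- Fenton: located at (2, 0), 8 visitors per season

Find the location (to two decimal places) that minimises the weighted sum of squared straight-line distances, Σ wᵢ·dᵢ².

The minimiser of Σwᵢ‖p−pᵢ‖² is the weighted centroid p* = (Σwᵢpᵢ)/(Σwᵢ).
Σwᵢ = 1018.
Σwᵢxᵢ = 70·2 + 50·7 + 90·8 + 400·11 + 400·10 + 8·2 = 9626.
Σwᵢyᵢ = 70·7 + 50·7 + 90·0 + 400·10 + 400·4 + 8·0 = 6440.
x* = 9626/1018 = 9.46, y* = 6440/1018 = 6.33.

(9.46, 6.33)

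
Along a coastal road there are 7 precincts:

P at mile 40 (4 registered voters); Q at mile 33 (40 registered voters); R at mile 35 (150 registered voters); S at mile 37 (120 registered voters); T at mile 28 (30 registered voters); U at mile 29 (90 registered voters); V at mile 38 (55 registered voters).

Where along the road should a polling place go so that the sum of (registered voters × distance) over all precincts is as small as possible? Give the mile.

For a sum of weighted absolute distances on a line, the optimum is the weighted median (not the mean). Total weight W = 489; half-weight = 244.5.
Sort by position and accumulate weight:
  mile 28 (T, w=30) → cum 30
  mile 29 (U, w=90) → cum 120
  mile 33 (Q, w=40) → cum 160
  mile 35 (R, w=150) → cum 310  ≥ 244.5 → median here
  mile 37 (S, w=120) → cum 430
  mile 38 (V, w=55) → cum 485
  mile 40 (P, w=4) → cum 489
Optimal location: mile 35.

x = 35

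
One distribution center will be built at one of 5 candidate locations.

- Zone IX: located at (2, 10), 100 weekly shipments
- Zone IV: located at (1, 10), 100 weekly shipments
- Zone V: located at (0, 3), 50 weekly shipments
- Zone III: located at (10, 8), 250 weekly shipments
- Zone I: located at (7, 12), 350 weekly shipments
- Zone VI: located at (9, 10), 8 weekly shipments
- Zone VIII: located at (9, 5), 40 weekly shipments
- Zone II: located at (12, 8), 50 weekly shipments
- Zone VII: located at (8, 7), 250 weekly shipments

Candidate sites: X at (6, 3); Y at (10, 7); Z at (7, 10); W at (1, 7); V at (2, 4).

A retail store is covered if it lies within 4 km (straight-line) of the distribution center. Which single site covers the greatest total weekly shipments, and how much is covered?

Coverage radius r = 4 km; a point is covered iff (Δx)²+(Δy)² ≤ 4² = 16.
  X (6, 3): covers {Zone VIII} → 40
  Y (10, 7): covers {Zone III, Zone VI, Zone VIII, Zone II, Zone VII} → 598
  Z (7, 10): covers {Zone III, Zone I, Zone VI, Zone VII} → 858
  W (1, 7): covers {Zone IX, Zone IV} → 200
  V (2, 4): covers {Zone V} → 50
Maximum coverage at Z: 858 weekly shipments.

Z, covering 858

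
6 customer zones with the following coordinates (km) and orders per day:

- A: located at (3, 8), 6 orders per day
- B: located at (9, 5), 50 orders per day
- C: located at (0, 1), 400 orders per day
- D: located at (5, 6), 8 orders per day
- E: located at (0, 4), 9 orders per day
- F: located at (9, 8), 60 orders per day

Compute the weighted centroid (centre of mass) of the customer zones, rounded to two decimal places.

(1.97, 2.37)

The minimiser of Σwᵢ‖p−pᵢ‖² is the weighted centroid p* = (Σwᵢpᵢ)/(Σwᵢ).
Σwᵢ = 533.
Σwᵢxᵢ = 6·3 + 50·9 + 400·0 + 8·5 + 9·0 + 60·9 = 1048.
Σwᵢyᵢ = 6·8 + 50·5 + 400·1 + 8·6 + 9·4 + 60·8 = 1262.
x* = 1048/533 = 1.97, y* = 1262/533 = 2.37.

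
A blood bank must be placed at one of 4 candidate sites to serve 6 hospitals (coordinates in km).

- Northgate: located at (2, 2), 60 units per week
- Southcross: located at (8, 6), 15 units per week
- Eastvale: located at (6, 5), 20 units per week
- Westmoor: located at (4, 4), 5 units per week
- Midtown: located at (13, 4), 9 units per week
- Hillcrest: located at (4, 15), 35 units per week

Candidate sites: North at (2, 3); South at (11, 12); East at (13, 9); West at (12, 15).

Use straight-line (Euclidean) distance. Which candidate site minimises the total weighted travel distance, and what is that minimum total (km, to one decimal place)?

North, total 786.4 km

Total weighted distance at each candidate:
  North (2, 3): total = 786.4
  South (11, 12): total = 1473.8
  East (13, 9): total = 1506.1
  West (12, 15): total = 1812.5
Minimum is at North with total 786.4 km.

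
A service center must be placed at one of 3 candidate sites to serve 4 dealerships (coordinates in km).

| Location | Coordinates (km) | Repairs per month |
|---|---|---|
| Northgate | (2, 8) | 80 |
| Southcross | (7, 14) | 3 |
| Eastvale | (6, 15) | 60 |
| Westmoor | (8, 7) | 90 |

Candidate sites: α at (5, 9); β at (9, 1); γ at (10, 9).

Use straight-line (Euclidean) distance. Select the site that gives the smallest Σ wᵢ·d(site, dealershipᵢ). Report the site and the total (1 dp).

α, total 958.6 km

Total weighted distance at each candidate:
  α (5, 9): total = 958.6
  β (9, 1): total = 2237.9
  γ (10, 9): total = 1349.7
Minimum is at α with total 958.6 km.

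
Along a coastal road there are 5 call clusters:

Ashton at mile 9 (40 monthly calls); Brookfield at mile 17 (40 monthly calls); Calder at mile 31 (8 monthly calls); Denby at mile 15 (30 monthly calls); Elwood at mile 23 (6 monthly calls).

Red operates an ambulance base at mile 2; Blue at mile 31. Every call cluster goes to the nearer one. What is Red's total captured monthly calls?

70

The indifferent point is the midpoint (2+31)/2 = 16.5; call clusters left of it (closer to Red at 2) go to Red, those right go to Blue.
  Ashton at 9 (w=40) → Red
  Denby at 15 (w=30) → Red
  Brookfield at 17 (w=40) → Blue
  Elwood at 23 (w=6) → Blue
  Calder at 31 (w=8) → Blue
Red captures 70; Blue captures 54.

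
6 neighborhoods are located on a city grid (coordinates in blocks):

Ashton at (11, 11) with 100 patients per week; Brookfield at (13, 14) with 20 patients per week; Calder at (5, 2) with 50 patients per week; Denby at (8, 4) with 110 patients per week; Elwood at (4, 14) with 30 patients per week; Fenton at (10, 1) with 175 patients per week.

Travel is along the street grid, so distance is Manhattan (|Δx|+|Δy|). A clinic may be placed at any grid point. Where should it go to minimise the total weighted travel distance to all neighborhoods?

Manhattan distance separates: Σwᵢ(|x−xᵢ|+|y−yᵢ|) = Σwᵢ|x−xᵢ| + Σwᵢ|y−yᵢ|, so x and y are optimised independently as 1-D weighted medians.
Total weight W = 485; half = 242.5.
x-coordinate, sorted with cumulative weight:
  x=4 (Elwood, w=30) cum 30
  x=5 (Calder, w=50) cum 80
  x=8 (Denby, w=110) cum 190
  x=10 (Fenton, w=175) cum 365  ← median
  x=11 (Ashton, w=100) cum 465
  x=13 (Brookfield, w=20) cum 485
⇒ x* = 10
y-coordinate, sorted with cumulative weight:
  y=1 (Fenton, w=175) cum 175
  y=2 (Calder, w=50) cum 225
  y=4 (Denby, w=110) cum 335  ← median
  y=11 (Ashton, w=100) cum 435
  y=14 (Brookfield, w=20) cum 455
  y=14 (Elwood, w=30) cum 485
⇒ y* = 4

(10, 4)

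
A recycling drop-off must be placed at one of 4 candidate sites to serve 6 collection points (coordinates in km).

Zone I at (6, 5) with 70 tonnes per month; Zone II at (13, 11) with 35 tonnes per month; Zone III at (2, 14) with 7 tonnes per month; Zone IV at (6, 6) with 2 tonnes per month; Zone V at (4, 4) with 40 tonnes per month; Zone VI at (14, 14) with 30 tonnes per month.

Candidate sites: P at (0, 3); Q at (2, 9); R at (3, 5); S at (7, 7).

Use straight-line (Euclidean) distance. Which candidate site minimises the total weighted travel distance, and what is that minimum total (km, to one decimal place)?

S, total 938.6 km

Total weighted distance at each candidate:
  P (0, 3): total = 1767.7
  Q (2, 9): total = 1437.7
  R (3, 5): total = 1170.8
  S (7, 7): total = 938.6
Minimum is at S with total 938.6 km.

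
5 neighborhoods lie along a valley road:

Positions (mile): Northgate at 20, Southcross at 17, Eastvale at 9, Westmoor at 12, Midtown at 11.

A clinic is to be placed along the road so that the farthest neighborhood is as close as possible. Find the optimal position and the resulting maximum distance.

The 1-center on a line is the midpoint of the two extreme points: leftmost at 9, rightmost at 20.
Optimal location = (9 + 20)/2 = 14.5; maximum distance = (20 − 9)/2 = 5.5.

location 14.5, max distance 5.5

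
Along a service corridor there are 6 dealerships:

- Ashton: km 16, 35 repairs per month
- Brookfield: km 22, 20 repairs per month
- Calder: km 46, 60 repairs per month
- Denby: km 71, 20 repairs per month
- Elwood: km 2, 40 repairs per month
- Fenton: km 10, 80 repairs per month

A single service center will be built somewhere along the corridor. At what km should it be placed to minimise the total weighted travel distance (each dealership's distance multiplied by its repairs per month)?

For a sum of weighted absolute distances on a line, the optimum is the weighted median (not the mean). Total weight W = 255; half-weight = 127.5.
Sort by position and accumulate weight:
  km 2 (Elwood, w=40) → cum 40
  km 10 (Fenton, w=80) → cum 120
  km 16 (Ashton, w=35) → cum 155  ≥ 127.5 → median here
  km 22 (Brookfield, w=20) → cum 175
  km 46 (Calder, w=60) → cum 235
  km 71 (Denby, w=20) → cum 255
Optimal location: km 16.

x = 16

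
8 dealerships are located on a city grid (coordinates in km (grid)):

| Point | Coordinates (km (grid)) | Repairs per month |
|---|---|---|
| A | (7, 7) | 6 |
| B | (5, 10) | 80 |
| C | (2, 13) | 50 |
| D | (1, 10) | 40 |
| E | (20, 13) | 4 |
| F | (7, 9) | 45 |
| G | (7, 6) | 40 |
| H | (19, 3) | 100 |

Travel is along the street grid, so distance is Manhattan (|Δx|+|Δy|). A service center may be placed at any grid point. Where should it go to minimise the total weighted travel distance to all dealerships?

Manhattan distance separates: Σwᵢ(|x−xᵢ|+|y−yᵢ|) = Σwᵢ|x−xᵢ| + Σwᵢ|y−yᵢ|, so x and y are optimised independently as 1-D weighted medians.
Total weight W = 365; half = 182.5.
x-coordinate, sorted with cumulative weight:
  x=1 (D, w=40) cum 40
  x=2 (C, w=50) cum 90
  x=5 (B, w=80) cum 170
  x=7 (A, w=6) cum 176
  x=7 (F, w=45) cum 221  ← median
  x=7 (G, w=40) cum 261
  x=19 (H, w=100) cum 361
  x=20 (E, w=4) cum 365
⇒ x* = 7
y-coordinate, sorted with cumulative weight:
  y=3 (H, w=100) cum 100
  y=6 (G, w=40) cum 140
  y=7 (A, w=6) cum 146
  y=9 (F, w=45) cum 191  ← median
  y=10 (B, w=80) cum 271
  y=10 (D, w=40) cum 311
  y=13 (C, w=50) cum 361
  y=13 (E, w=4) cum 365
⇒ y* = 9

(7, 9)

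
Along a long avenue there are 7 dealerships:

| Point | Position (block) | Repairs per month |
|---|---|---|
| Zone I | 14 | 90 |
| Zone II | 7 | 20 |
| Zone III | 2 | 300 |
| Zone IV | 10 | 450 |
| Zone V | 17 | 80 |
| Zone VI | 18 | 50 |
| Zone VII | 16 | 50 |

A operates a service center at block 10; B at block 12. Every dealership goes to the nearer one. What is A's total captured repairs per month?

The indifferent point is the midpoint (10+12)/2 = 11; dealerships left of it (closer to A at 10) go to A, those right go to B.
  Zone III at 2 (w=300) → A
  Zone II at 7 (w=20) → A
  Zone IV at 10 (w=450) → A
  Zone I at 14 (w=90) → B
  Zone VII at 16 (w=50) → B
  Zone V at 17 (w=80) → B
  Zone VI at 18 (w=50) → B
A captures 770; B captures 270.

770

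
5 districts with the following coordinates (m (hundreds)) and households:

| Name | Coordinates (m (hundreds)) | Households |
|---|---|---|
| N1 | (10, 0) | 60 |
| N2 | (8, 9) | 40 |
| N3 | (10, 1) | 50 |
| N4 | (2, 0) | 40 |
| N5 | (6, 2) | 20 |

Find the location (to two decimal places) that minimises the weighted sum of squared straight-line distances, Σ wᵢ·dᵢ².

The minimiser of Σwᵢ‖p−pᵢ‖² is the weighted centroid p* = (Σwᵢpᵢ)/(Σwᵢ).
Σwᵢ = 210.
Σwᵢxᵢ = 60·10 + 40·8 + 50·10 + 40·2 + 20·6 = 1620.
Σwᵢyᵢ = 60·0 + 40·9 + 50·1 + 40·0 + 20·2 = 450.
x* = 1620/210 = 7.71, y* = 450/210 = 2.14.

(7.71, 2.14)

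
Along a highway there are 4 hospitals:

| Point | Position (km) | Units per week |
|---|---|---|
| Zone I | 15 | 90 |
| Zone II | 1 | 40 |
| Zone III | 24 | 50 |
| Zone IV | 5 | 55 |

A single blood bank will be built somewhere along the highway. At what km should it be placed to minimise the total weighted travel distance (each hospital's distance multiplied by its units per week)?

For a sum of weighted absolute distances on a line, the optimum is the weighted median (not the mean). Total weight W = 235; half-weight = 117.5.
Sort by position and accumulate weight:
  km 1 (Zone II, w=40) → cum 40
  km 5 (Zone IV, w=55) → cum 95
  km 15 (Zone I, w=90) → cum 185  ≥ 117.5 → median here
  km 24 (Zone III, w=50) → cum 235
Optimal location: km 15.

x = 15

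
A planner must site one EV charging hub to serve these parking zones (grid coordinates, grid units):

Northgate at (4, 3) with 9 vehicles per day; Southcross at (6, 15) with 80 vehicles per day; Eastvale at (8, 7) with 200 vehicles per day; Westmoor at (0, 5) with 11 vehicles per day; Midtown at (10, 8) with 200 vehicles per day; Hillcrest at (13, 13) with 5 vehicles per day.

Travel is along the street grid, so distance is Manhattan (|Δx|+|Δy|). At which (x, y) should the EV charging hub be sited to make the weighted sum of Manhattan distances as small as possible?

(8, 8)

Manhattan distance separates: Σwᵢ(|x−xᵢ|+|y−yᵢ|) = Σwᵢ|x−xᵢ| + Σwᵢ|y−yᵢ|, so x and y are optimised independently as 1-D weighted medians.
Total weight W = 505; half = 252.5.
x-coordinate, sorted with cumulative weight:
  x=0 (Westmoor, w=11) cum 11
  x=4 (Northgate, w=9) cum 20
  x=6 (Southcross, w=80) cum 100
  x=8 (Eastvale, w=200) cum 300  ← median
  x=10 (Midtown, w=200) cum 500
  x=13 (Hillcrest, w=5) cum 505
⇒ x* = 8
y-coordinate, sorted with cumulative weight:
  y=3 (Northgate, w=9) cum 9
  y=5 (Westmoor, w=11) cum 20
  y=7 (Eastvale, w=200) cum 220
  y=8 (Midtown, w=200) cum 420  ← median
  y=13 (Hillcrest, w=5) cum 425
  y=15 (Southcross, w=80) cum 505
⇒ y* = 8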